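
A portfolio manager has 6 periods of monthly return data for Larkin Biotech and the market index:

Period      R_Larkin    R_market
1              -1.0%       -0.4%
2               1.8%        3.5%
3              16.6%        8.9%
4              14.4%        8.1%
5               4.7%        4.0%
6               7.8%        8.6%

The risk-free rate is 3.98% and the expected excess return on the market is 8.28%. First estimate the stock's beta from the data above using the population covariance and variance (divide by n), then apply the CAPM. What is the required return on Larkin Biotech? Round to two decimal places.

Mean R_i = (-1.0 + 1.8 + 16.6 + 14.4 + 4.7 + 7.8) / 6 = 7.3833%
Mean R_m = (-0.4 + 3.5 + 8.9 + 8.1 + 4.0 + 8.6) / 6 = 5.4500%
Σ(R_i − R̄_i)(R_m − R̄_m) = 115.5250  ⇒  Cov = 115.5250 / 6 = 19.2542
Σ(R_m − R̄_m)² = 68.9750  ⇒  Var(R_m) = 68.9750 / 6 = 11.4958
β = Cov / Var(R_m) = 19.2542 / 11.4958 = 1.6749
E(R) = R_f + β × MRP = 3.98% + 1.6749 × 8.28% = 17.85%

17.85%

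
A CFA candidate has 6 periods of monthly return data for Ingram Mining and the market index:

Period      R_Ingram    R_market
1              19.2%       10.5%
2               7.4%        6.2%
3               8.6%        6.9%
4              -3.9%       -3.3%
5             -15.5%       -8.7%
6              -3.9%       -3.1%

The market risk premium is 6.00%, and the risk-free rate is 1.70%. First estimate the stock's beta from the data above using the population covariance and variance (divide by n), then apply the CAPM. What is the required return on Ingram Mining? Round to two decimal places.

11.32%

Mean R_i = (19.2 + 7.4 + 8.6 − 3.9 − 15.5 − 3.9) / 6 = 1.9833%
Mean R_m = (10.5 + 6.2 + 6.9 − 3.3 − 8.7 − 3.1) / 6 = 1.4167%
Σ(R_i − R̄_i)(R_m − R̄_m) = 449.7717  ⇒  Cov = 449.7717 / 6 = 74.9620
Σ(R_m − R̄_m)² = 280.4483  ⇒  Var(R_m) = 280.4483 / 6 = 46.7414
β = Cov / Var(R_m) = 74.9620 / 46.7414 = 1.6038
E(R) = R_f + β × MRP = 1.70% + 1.6038 × 6.00% = 11.32%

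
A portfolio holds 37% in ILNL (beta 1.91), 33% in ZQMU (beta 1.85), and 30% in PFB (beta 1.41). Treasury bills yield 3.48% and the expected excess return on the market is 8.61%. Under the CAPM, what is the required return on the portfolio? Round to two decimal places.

β_P = Σ w_i β_i = 0.37×1.91 + 0.33×1.85 + 0.30×1.41 = 1.7402
E(R_P) = R_f + β_P × MRP = 3.48% + 1.7402 × 8.61% = 18.46%

18.46%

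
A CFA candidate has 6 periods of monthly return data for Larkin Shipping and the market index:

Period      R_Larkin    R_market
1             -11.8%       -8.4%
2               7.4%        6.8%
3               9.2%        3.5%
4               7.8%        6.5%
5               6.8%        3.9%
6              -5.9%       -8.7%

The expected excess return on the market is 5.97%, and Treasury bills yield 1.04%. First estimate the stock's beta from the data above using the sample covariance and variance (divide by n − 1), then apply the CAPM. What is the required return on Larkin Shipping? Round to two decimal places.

7.98%

Mean R_i = (-11.8 + 7.4 + 9.2 + 7.8 + 6.8 − 5.9) / 6 = 2.2500%
Mean R_m = (-8.4 + 6.8 + 3.5 + 6.5 + 3.9 − 8.7) / 6 = 0.6000%
Σ(R_i − R̄_i)(R_m − R̄_m) = 302.0900  ⇒  Cov = 302.0900 / 5 = 60.4180
Σ(R_m − R̄_m)² = 260.0400  ⇒  Var(R_m) = 260.0400 / 5 = 52.0080
β = Cov / Var(R_m) = 60.4180 / 52.0080 = 1.1617
E(R) = R_f + β × MRP = 1.04% + 1.1617 × 5.97% = 7.98%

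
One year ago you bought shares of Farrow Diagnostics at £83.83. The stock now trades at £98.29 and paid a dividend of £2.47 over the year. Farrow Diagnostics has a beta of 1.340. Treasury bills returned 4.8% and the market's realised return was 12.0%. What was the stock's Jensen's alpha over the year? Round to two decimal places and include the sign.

+5.75%

Realised HPR = (P1 + D1 − P0) / P0 = (98.29 + 2.47 − 83.83) / 83.83 = 16.93 / 83.83 = 20.1956%
MRP = 12.0% − 4.8% = 7.20%
CAPM required = R_f + β·MRP = 4.8% + 1.340 × 7.2% = 14.4480%
α = realised − required = 20.1956% − 14.4480% = +5.75%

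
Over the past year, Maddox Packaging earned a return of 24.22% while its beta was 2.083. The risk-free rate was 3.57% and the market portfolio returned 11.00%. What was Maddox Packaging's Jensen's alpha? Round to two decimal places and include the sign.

+5.17%

Market excess return = 11.00% − 3.57% = 7.43%
CAPM benchmark = R_f + β(R_m − R_f) = 3.57% + 2.083 × 7.43% = 19.04669%
α = actual − benchmark = 24.22% − 19.04669% = +5.17%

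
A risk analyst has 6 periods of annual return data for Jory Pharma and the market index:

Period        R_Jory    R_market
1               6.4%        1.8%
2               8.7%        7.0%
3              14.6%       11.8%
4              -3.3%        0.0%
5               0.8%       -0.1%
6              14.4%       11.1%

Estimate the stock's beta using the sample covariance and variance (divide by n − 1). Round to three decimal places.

Mean R_i = (6.4 + 8.7 + 14.6 − 3.3 + 0.8 + 14.4) / 6 = 6.9333%
Mean R_m = (1.8 + 7.0 + 11.8 + 0.0 − 0.1 + 11.1) / 6 = 5.2667%
Σ(R_i − R̄_i)(R_m − R̄_m) = 185.3667  ⇒  Cov = 185.3667 / 5 = 37.0733
Σ(R_m − R̄_m)² = 148.2733  ⇒  Var(R_m) = 148.2733 / 5 = 29.6547
β = Cov / Var(R_m) = 37.0733 / 29.6547 = 1.2502

1.250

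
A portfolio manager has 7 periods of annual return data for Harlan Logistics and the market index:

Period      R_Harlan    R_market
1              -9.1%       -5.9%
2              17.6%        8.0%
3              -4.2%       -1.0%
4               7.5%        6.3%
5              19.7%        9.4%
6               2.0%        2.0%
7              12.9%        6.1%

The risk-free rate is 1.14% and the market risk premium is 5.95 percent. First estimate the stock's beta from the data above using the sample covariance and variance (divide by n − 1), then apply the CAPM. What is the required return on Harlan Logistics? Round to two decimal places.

Mean R_i = (-9.1 + 17.6 − 4.2 + 7.5 + 19.7 + 2.0 + 12.9) / 7 = 6.6286%
Mean R_m = (-5.9 + 8.0 − 1.0 + 6.3 + 9.4 + 2.0 + 6.1) / 7 = 3.5571%
Σ(R_i − R̄_i)(R_m − R̄_m) = 348.7586  ⇒  Cov = 348.7586 / 6 = 58.1264
Σ(R_m − R̄_m)² = 180.4971  ⇒  Var(R_m) = 180.4971 / 6 = 30.0829
β = Cov / Var(R_m) = 58.1264 / 30.0829 = 1.9322
E(R) = R_f + β × MRP = 1.14% + 1.9322 × 5.95% = 12.64%

12.64%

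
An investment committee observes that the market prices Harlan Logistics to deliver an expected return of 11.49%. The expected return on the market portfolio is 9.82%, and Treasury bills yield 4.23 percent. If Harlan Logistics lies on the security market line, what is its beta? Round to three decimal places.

MRP = 9.82% − 4.23% = 5.59%
β = (E(R) − R_f) / MRP = (11.49% − 4.23%) / 5.59% = 7.26% / 5.59% = 1.299

1.299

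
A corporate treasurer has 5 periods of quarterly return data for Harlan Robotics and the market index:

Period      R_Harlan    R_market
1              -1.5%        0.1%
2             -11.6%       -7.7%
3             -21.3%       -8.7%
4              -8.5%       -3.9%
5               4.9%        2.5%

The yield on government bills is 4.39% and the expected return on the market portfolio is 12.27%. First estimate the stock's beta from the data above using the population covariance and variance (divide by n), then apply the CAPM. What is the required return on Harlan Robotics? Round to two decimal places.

19.96%

Mean R_i = (-1.5 − 11.6 − 21.3 − 8.5 + 4.9) / 5 = -7.6000%
Mean R_m = (0.1 − 7.7 − 8.7 − 3.9 + 2.5) / 5 = -3.5400%
Σ(R_i − R̄_i)(R_m − R̄_m) = 185.3600  ⇒  Cov = 185.3600 / 5 = 37.0720
Σ(R_m − R̄_m)² = 93.7920  ⇒  Var(R_m) = 93.7920 / 5 = 18.7584
β = Cov / Var(R_m) = 37.0720 / 18.7584 = 1.9763
MRP = 12.27% − 4.39% = 7.88%
E(R) = R_f + β × MRP = 4.39% + 1.9763 × 7.88% = 19.96%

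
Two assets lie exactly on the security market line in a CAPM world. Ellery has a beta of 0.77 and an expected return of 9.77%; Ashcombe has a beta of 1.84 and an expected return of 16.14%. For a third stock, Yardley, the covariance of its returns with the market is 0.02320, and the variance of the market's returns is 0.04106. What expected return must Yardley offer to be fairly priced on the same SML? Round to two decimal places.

8.55%

MRP = (16.14% − 9.77%) / (1.84 − 0.77) = 5.9533%
R_f = 9.77% − 0.77 × 5.9533% = 5.1860%
β_Yardley = Cov / Var(R_m) = 0.02320 / 0.04106 = 0.5650
E(R_Yardley) = R_f + β × MRP = 5.1860% + 0.5650 × 5.9533% = 8.55%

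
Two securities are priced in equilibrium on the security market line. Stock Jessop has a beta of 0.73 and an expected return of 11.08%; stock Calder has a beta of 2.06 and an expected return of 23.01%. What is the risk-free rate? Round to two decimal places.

Both satisfy E(R) = R_f + β·MRP, so the slope of the SML is
MRP = (23.01% − 11.08%) / (2.06 − 0.73) = 11.93% / 1.33 = 8.9699%
R_f = E(R_Jessop) − β_Jessop·MRP = 11.08% − 0.73 × 8.9699% = 4.5320%

4.53%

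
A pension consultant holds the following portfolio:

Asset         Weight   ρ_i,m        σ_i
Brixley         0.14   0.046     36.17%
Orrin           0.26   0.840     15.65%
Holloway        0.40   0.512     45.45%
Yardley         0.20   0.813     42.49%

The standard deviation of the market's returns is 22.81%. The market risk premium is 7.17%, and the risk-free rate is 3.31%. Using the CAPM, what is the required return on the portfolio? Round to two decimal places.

β_Brixley = 0.046 × 36.17% / 22.81% = 0.0729
β_Orrin = 0.840 × 15.65% / 22.81% = 0.5763
β_Holloway = 0.512 × 45.45% / 22.81% = 1.0202
β_Yardley = 0.813 × 42.49% / 22.81% = 1.5144
β_P = Σ w_i β_i = 0.14×0.0729 + 0.26×0.5763 + 0.40×1.0202 + 0.20×1.5144 = 0.8710
E(R_P) = R_f + β_P × MRP = 3.31% + 0.8710 × 7.17% = 9.56%

9.56%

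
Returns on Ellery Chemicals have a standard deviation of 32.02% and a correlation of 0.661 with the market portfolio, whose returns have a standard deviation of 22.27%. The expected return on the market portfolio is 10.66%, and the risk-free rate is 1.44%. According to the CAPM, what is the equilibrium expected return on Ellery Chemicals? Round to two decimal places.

10.20%

β = ρ × σ_i / σ_m = 0.661 × 32.02% / 22.27% = 0.9504
MRP = 10.66% − 1.44% = 9.22%
E(R) = 1.44% + 0.9504 × 9.22% = 10.20%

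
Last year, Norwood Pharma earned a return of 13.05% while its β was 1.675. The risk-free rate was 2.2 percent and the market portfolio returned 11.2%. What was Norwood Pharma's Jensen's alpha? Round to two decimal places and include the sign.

Market excess return = 11.2% − 2.2% = 9.00%
CAPM benchmark = R_f + β(R_m − R_f) = 2.2% + 1.675 × 9.0% = 17.2750%
α = actual − benchmark = 13.05% − 17.2750% = -4.23%

-4.23%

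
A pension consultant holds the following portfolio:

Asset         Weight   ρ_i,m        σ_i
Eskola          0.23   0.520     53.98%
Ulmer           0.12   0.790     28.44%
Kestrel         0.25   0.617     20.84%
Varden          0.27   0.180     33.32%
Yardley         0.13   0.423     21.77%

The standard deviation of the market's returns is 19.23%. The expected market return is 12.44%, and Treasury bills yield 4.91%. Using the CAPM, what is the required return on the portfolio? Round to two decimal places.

10.86%

β_Eskola = 0.520 × 53.98% / 19.23% = 1.4597
β_Ulmer = 0.790 × 28.44% / 19.23% = 1.1684
β_Kestrel = 0.617 × 20.84% / 19.23% = 0.6687
β_Varden = 0.180 × 33.32% / 19.23% = 0.3119
β_Yardley = 0.423 × 21.77% / 19.23% = 0.4789
β_P = Σ w_i β_i = 0.23×1.4597 + 0.12×1.1684 + 0.25×0.6687 + 0.27×0.3119 + 0.13×0.4789 = 0.7896
MRP = 12.44% − 4.91% = 7.53%
E(R_P) = R_f + β_P × MRP = 4.91% + 0.7896 × 7.53% = 10.86%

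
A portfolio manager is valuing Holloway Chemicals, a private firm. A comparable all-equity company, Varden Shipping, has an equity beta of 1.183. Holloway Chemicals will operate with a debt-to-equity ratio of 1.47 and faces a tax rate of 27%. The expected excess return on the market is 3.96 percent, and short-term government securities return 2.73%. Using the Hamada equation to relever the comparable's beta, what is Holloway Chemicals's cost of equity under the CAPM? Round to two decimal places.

β_L = β_U × [1 + (1 − t)(D/E)] = 1.183 × [1 + (1 − 0.27) × 1.47]
    = 1.183 × [1 + 0.73 × 1.47] = 1.183 × 2.0731 = 2.4525
E(R) = R_f + β_L × MRP = 2.73% + 2.4525 × 3.96% = 12.44%

12.44%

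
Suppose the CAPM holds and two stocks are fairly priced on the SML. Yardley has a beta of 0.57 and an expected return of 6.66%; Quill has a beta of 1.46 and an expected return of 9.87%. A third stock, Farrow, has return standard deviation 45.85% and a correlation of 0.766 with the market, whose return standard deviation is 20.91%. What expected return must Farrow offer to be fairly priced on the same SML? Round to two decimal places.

10.66%

MRP = (9.87% − 6.66%) / (1.46 − 0.57) = 3.6067%
R_f = 6.66% − 0.57 × 3.6067% = 4.6042%
β_Farrow = ρ·σ_i/σ_m = 0.766 × 45.85 / 20.91 = 1.6796
E(R_Farrow) = R_f + β × MRP = 4.6042% + 1.6796 × 3.6067% = 10.66%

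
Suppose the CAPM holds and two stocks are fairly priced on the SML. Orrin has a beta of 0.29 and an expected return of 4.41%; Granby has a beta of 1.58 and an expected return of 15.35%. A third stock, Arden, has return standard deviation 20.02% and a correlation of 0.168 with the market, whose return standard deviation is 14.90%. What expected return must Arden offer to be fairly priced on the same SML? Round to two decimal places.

3.86%

MRP = (15.35% − 4.41%) / (1.58 − 0.29) = 8.4806%
R_f = 4.41% − 0.29 × 8.4806% = 1.9506%
β_Arden = ρ·σ_i/σ_m = 0.168 × 20.02 / 14.90 = 0.2257
E(R_Arden) = R_f + β × MRP = 1.9506% + 0.2257 × 8.4806% = 3.86%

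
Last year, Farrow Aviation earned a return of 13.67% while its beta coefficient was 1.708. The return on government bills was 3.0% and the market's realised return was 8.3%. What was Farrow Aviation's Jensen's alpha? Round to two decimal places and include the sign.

Market excess return = 8.3% − 3.0% = 5.30%
CAPM benchmark = R_f + β(R_m − R_f) = 3.0% + 1.708 × 5.3% = 12.0524%
α = actual − benchmark = 13.67% − 12.0524% = +1.62%

+1.62%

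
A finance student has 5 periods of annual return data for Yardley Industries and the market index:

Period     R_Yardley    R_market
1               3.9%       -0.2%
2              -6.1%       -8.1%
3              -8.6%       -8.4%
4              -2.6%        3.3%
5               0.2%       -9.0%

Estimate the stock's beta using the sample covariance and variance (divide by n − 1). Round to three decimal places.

Mean R_i = (3.9 − 6.1 − 8.6 − 2.6 + 0.2) / 5 = -2.6400%
Mean R_m = (-0.2 − 8.1 − 8.4 + 3.3 − 9.0) / 5 = -4.4800%
Σ(R_i − R̄_i)(R_m − R̄_m) = 51.3540  ⇒  Cov = 51.3540 / 4 = 12.8385
Σ(R_m − R̄_m)² = 127.7480  ⇒  Var(R_m) = 127.7480 / 4 = 31.9370
β = Cov / Var(R_m) = 12.8385 / 31.9370 = 0.4020

0.402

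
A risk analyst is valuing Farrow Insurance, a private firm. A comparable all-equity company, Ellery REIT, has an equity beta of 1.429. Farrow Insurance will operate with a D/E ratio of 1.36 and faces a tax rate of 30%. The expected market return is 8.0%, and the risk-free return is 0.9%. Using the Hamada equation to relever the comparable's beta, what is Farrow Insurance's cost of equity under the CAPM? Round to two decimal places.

β_L = β_U × [1 + (1 − t)(D/E)] = 1.429 × [1 + (1 − 0.30) × 1.36]
    = 1.429 × [1 + 0.70 × 1.36] = 1.429 × 1.9520 = 2.7894
MRP = 8.0% − 0.9% = 7.10%
E(R) = R_f + β_L × MRP = 0.9% + 2.7894 × 7.1% = 20.70%

20.70%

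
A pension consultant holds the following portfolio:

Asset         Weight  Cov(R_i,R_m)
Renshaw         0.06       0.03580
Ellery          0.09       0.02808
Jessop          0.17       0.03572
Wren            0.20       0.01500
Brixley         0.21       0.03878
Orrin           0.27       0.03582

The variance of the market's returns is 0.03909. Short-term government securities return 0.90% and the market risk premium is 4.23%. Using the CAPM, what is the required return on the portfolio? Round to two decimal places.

4.32%

β_Renshaw = 0.03580 / 0.03909 = 0.9158
β_Ellery = 0.02808 / 0.03909 = 0.7183
β_Jessop = 0.03572 / 0.03909 = 0.9138
β_Wren = 0.01500 / 0.03909 = 0.3837
β_Brixley = 0.03878 / 0.03909 = 0.9921
β_Orrin = 0.03582 / 0.03909 = 0.9163
β_P = Σ w_i β_i = 0.06×0.9158 + 0.09×0.7183 + 0.17×0.9138 + 0.20×0.3837 + 0.21×0.9921 + 0.27×0.9163 = 0.8074
E(R_P) = R_f + β_P × MRP = 0.90% + 0.8074 × 4.23% = 4.32%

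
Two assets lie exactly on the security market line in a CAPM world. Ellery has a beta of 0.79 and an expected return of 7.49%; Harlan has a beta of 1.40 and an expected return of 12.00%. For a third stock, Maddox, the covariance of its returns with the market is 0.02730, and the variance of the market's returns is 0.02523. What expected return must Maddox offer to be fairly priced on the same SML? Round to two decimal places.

MRP = (12.00% − 7.49%) / (1.40 − 0.79) = 7.3934%
R_f = 7.49% − 0.79 × 7.3934% = 1.6492%
β_Maddox = Cov / Var(R_m) = 0.02730 / 0.02523 = 1.0820
E(R_Maddox) = R_f + β × MRP = 1.6492% + 1.0820 × 7.3934% = 9.65%

9.65%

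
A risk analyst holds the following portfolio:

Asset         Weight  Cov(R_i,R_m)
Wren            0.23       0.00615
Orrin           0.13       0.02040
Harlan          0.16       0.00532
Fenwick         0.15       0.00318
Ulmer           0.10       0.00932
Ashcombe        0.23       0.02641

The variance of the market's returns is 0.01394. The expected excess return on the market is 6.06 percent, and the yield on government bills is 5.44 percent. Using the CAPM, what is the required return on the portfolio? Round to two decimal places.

β_Wren = 0.00615 / 0.01394 = 0.4412
β_Orrin = 0.02040 / 0.01394 = 1.4634
β_Harlan = 0.00532 / 0.01394 = 0.3816
β_Fenwick = 0.00318 / 0.01394 = 0.2281
β_Ulmer = 0.00932 / 0.01394 = 0.6686
β_Ashcombe = 0.02641 / 0.01394 = 1.8945
β_P = Σ w_i β_i = 0.23×0.4412 + 0.13×1.4634 + 0.16×0.3816 + 0.15×0.2281 + 0.10×0.6686 + 0.23×1.8945 = 0.8896
E(R_P) = R_f + β_P × MRP = 5.44% + 0.8896 × 6.06% = 10.83%

10.83%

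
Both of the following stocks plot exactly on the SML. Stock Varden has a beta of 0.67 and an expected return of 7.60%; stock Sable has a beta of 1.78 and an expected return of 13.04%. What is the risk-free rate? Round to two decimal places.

Both satisfy E(R) = R_f + β·MRP, so the slope of the SML is
MRP = (13.04% − 7.60%) / (1.78 − 0.67) = 5.44% / 1.11 = 4.9009%
R_f = E(R_Varden) − β_Varden·MRP = 7.60% − 0.67 × 4.9009% = 4.3164%

4.32%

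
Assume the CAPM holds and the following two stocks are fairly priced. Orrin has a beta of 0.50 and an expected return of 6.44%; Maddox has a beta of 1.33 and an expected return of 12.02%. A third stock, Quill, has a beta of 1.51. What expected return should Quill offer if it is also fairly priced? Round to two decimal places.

MRP (SML slope) = (12.02% − 6.44%) / (1.33 − 0.50) = 5.58% / 0.83 = 6.7229%
R_f (intercept) = 6.44% − 0.50 × 6.7229% = 3.0786%
E(R_Quill) = R_f + β × MRP = 3.0786% + 1.51 × 6.7229% = 13.23%

13.23%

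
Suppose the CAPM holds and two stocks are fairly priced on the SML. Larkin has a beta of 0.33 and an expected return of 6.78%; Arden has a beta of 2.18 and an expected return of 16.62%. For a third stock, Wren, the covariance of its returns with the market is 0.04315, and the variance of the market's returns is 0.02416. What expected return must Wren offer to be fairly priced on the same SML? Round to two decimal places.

MRP = (16.62% − 6.78%) / (2.18 − 0.33) = 5.3189%
R_f = 6.78% − 0.33 × 5.3189% = 5.0248%
β_Wren = Cov / Var(R_m) = 0.04315 / 0.02416 = 1.7860
E(R_Wren) = R_f + β × MRP = 5.0248% + 1.7860 × 5.3189% = 14.52%

14.52%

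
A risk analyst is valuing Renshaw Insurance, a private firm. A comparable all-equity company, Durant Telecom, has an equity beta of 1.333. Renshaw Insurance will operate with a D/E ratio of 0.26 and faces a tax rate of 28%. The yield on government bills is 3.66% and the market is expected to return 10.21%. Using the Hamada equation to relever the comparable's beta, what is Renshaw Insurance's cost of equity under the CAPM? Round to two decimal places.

β_L = β_U × [1 + (1 − t)(D/E)] = 1.333 × [1 + (1 − 0.28) × 0.26]
    = 1.333 × [1 + 0.72 × 0.26] = 1.333 × 1.1872 = 1.5825
MRP = 10.21% − 3.66% = 6.55%
E(R) = R_f + β_L × MRP = 3.66% + 1.5825 × 6.55% = 14.03%

14.03%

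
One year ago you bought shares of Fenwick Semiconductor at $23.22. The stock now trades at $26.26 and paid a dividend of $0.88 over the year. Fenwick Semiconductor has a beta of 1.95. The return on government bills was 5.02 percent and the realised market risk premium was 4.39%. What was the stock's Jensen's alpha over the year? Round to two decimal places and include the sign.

+3.30%

Realised HPR = (P1 + D1 − P0) / P0 = (26.26 + 0.88 − 23.22) / 23.22 = 3.92 / 23.22 = 16.8820%
CAPM required = R_f + β·MRP = 5.02% + 1.95 × 4.39% = 13.5805%
α = realised − required = 16.8820% − 13.5805% = +3.30%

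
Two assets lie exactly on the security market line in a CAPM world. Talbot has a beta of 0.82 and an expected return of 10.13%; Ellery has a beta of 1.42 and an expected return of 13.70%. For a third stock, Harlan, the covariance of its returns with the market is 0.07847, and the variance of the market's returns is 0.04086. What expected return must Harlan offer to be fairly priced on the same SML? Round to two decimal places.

MRP = (13.70% − 10.13%) / (1.42 − 0.82) = 5.9500%
R_f = 10.13% − 0.82 × 5.9500% = 5.2510%
β_Harlan = Cov / Var(R_m) = 0.07847 / 0.04086 = 1.9205
E(R_Harlan) = R_f + β × MRP = 5.2510% + 1.9205 × 5.9500% = 16.68%

16.68%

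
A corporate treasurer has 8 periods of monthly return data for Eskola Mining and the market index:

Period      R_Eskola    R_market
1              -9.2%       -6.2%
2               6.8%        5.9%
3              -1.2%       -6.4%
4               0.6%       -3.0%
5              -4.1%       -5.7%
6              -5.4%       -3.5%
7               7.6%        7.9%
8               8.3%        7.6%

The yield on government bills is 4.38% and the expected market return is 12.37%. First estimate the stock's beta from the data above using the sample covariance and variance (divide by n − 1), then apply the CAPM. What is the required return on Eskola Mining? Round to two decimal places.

11.90%

Mean R_i = (-9.2 + 6.8 − 1.2 + 0.6 − 4.1 − 5.4 + 7.6 + 8.3) / 8 = 0.4250%
Mean R_m = (-6.2 + 5.9 − 6.4 − 3.0 − 5.7 − 3.5 + 7.9 + 7.6) / 8 = -0.4250%
Σ(R_i − R̄_i)(R_m − R̄_m) = 269.8750  ⇒  Cov = 269.8750 / 7 = 38.5536
Σ(R_m − R̄_m)² = 286.6750  ⇒  Var(R_m) = 286.6750 / 7 = 40.9536
β = Cov / Var(R_m) = 38.5536 / 40.9536 = 0.9414
MRP = 12.37% − 4.38% = 7.99%
E(R) = R_f + β × MRP = 4.38% + 0.9414 × 7.99% = 11.90%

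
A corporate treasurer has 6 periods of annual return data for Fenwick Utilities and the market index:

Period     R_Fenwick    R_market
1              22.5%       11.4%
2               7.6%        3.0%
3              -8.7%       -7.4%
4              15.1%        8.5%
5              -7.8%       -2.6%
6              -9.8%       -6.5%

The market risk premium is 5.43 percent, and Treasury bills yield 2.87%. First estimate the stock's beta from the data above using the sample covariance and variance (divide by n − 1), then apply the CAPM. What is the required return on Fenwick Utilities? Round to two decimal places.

12.31%

Mean R_i = (22.5 + 7.6 − 8.7 + 15.1 − 7.8 − 9.8) / 6 = 3.1500%
Mean R_m = (11.4 + 3.0 − 7.4 + 8.5 − 2.6 − 6.5) / 6 = 1.0667%
Σ(R_i − R̄_i)(R_m − R̄_m) = 535.8500  ⇒  Cov = 535.8500 / 5 = 107.1700
Σ(R_m − R̄_m)² = 308.1533  ⇒  Var(R_m) = 308.1533 / 5 = 61.6307
β = Cov / Var(R_m) = 107.1700 / 61.6307 = 1.7389
E(R) = R_f + β × MRP = 2.87% + 1.7389 × 5.43% = 12.31%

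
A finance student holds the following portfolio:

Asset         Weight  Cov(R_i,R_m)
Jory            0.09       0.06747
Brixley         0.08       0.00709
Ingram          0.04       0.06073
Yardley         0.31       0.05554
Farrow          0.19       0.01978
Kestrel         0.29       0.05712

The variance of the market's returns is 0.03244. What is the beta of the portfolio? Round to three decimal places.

β_Jory = 0.06747 / 0.03244 = 2.0798
β_Brixley = 0.00709 / 0.03244 = 0.2186
β_Ingram = 0.06073 / 0.03244 = 1.8721
β_Yardley = 0.05554 / 0.03244 = 1.7121
β_Farrow = 0.01978 / 0.03244 = 0.6097
β_Kestrel = 0.05712 / 0.03244 = 1.7608
β_P = Σ w_i β_i = 0.09×2.0798 + 0.08×0.2186 + 0.04×1.8721 + 0.31×1.7121 + 0.19×0.6097 + 0.29×1.7608 = 1.4368

1.437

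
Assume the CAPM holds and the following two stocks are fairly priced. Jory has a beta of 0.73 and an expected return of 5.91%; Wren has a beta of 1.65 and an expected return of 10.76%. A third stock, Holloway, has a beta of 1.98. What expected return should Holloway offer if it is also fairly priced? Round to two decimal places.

MRP (SML slope) = (10.76% − 5.91%) / (1.65 − 0.73) = 4.85% / 0.92 = 5.2717%
R_f (intercept) = 5.91% − 0.73 × 5.2717% = 2.0617%
E(R_Holloway) = R_f + β × MRP = 2.0617% + 1.98 × 5.2717% = 12.50%

12.50%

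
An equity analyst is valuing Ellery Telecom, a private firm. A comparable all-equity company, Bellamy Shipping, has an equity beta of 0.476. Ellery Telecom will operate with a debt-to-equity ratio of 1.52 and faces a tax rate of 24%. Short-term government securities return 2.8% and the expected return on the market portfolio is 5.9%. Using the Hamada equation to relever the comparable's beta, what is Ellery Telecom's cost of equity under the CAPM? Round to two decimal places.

β_L = β_U × [1 + (1 − t)(D/E)] = 0.476 × [1 + (1 − 0.24) × 1.52]
    = 0.476 × [1 + 0.76 × 1.52] = 0.476 × 2.1552 = 1.0259
MRP = 5.9% − 2.8% = 3.10%
E(R) = R_f + β_L × MRP = 2.8% + 1.0259 × 3.1% = 5.98%

5.98%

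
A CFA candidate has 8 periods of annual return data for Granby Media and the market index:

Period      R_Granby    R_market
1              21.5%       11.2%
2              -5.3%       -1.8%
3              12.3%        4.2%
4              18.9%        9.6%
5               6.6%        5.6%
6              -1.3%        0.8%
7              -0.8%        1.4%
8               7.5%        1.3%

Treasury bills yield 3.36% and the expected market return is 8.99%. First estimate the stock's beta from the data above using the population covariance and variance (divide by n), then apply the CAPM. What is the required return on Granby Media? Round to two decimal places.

Mean R_i = (21.5 − 5.3 + 12.3 + 18.9 + 6.6 − 1.3 − 0.8 + 7.5) / 8 = 7.4250%
Mean R_m = (11.2 − 1.8 + 4.2 + 9.6 + 5.6 + 0.8 + 1.4 + 1.3) / 8 = 4.0375%
Σ(R_i − R̄_i)(R_m − R̄_m) = 288.1625  ⇒  Cov = 288.1625 / 8 = 36.0203
Σ(R_m − R̄_m)² = 143.7188  ⇒  Var(R_m) = 143.7188 / 8 = 17.9649
β = Cov / Var(R_m) = 36.0203 / 17.9649 = 2.0050
MRP = 8.99% − 3.36% = 5.63%
E(R) = R_f + β × MRP = 3.36% + 2.0050 × 5.63% = 14.65%

14.65%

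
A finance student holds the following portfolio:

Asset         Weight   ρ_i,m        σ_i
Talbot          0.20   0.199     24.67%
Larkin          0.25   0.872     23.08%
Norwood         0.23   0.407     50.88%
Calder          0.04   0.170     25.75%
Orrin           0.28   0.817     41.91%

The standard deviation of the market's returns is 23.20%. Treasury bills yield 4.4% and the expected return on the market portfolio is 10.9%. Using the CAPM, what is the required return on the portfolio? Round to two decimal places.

β_Talbot = 0.199 × 24.67% / 23.20% = 0.2116
β_Larkin = 0.872 × 23.08% / 23.20% = 0.8675
β_Norwood = 0.407 × 50.88% / 23.20% = 0.8926
β_Calder = 0.170 × 25.75% / 23.20% = 0.1887
β_Orrin = 0.817 × 41.91% / 23.20% = 1.4759
β_P = Σ w_i β_i = 0.20×0.2116 + 0.25×0.8675 + 0.23×0.8926 + 0.04×0.1887 + 0.28×1.4759 = 0.8853
MRP = 10.9% − 4.4% = 6.50%
E(R_P) = R_f + β_P × MRP = 4.4% + 0.8853 × 6.5% = 10.15%

10.15%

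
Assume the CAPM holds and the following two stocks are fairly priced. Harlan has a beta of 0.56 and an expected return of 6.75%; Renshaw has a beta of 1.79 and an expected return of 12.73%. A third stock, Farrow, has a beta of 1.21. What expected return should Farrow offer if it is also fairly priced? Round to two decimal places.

MRP (SML slope) = (12.73% − 6.75%) / (1.79 − 0.56) = 5.98% / 1.23 = 4.8618%
R_f (intercept) = 6.75% − 0.56 × 4.8618% = 4.0274%
E(R_Farrow) = R_f + β × MRP = 4.0274% + 1.21 × 4.8618% = 9.91%

9.91%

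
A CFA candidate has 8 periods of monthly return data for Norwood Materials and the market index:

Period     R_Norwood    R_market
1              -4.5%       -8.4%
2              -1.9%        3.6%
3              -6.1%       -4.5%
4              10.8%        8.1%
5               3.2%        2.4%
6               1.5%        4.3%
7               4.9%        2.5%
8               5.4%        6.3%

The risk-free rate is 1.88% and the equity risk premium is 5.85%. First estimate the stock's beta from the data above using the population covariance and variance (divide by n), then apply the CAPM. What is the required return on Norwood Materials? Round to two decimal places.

6.87%

Mean R_i = (-4.5 − 1.9 − 6.1 + 10.8 + 3.2 + 1.5 + 4.9 + 5.4) / 8 = 1.6625%
Mean R_m = (-8.4 + 3.6 − 4.5 + 8.1 + 2.4 + 4.3 + 2.5 + 6.3) / 8 = 1.7875%
Σ(R_i − R̄_i)(R_m − R̄_m) = 182.5163  ⇒  Cov = 182.5163 / 8 = 22.8145
Σ(R_m − R̄_m)² = 214.0088  ⇒  Var(R_m) = 214.0088 / 8 = 26.7511
β = Cov / Var(R_m) = 22.8145 / 26.7511 = 0.8528
E(R) = R_f + β × MRP = 1.88% + 0.8528 × 5.85% = 6.87%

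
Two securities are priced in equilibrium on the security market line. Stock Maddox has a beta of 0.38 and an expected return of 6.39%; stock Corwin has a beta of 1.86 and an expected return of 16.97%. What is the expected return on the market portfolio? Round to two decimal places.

Both satisfy E(R) = R_f + β·MRP, so the slope of the SML is
MRP = (16.97% − 6.39%) / (1.86 − 0.38) = 10.58% / 1.48 = 7.1486%
R_f = E(R_Maddox) − β_Maddox·MRP = 6.39% − 0.38 × 7.1486% = 3.6735%
E(R_m) = R_f + MRP = 3.6735% + 7.1486% = 10.82%

10.82%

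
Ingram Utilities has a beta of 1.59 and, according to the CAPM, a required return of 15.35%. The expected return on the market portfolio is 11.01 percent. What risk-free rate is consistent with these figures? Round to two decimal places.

3.65%

E(R) = R_f + β(E(R_m) − R_f) = R_f(1 − β) + β·E(R_m)
15.35% = R_f × (1 − 1.59) + 1.59 × 11.01%
15.35% = R_f × -0.59 + 17.5059%
R_f = (15.35% − 17.5059%) / -0.59 = 3.65%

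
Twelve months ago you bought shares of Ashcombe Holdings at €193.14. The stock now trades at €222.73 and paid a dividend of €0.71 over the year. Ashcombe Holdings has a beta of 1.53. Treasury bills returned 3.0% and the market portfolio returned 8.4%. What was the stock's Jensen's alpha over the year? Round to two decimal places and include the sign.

+4.43%

Realised HPR = (P1 + D1 − P0) / P0 = (222.73 + 0.71 − 193.14) / 193.14 = 30.30 / 193.14 = 15.6881%
MRP = 8.4% − 3.0% = 5.40%
CAPM required = R_f + β·MRP = 3.0% + 1.53 × 5.4% = 11.2620%
α = realised − required = 15.6881% − 11.2620% = +4.43%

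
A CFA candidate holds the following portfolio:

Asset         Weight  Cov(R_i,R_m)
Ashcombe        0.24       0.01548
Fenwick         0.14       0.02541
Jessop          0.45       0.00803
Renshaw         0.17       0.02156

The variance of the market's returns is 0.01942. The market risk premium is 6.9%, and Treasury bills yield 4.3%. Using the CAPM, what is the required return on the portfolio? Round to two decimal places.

β_Ashcombe = 0.01548 / 0.01942 = 0.7971
β_Fenwick = 0.02541 / 0.01942 = 1.3084
β_Jessop = 0.00803 / 0.01942 = 0.4135
β_Renshaw = 0.02156 / 0.01942 = 1.1102
β_P = Σ w_i β_i = 0.24×0.7971 + 0.14×1.3084 + 0.45×0.4135 + 0.17×1.1102 = 0.7493
E(R_P) = R_f + β_P × MRP = 4.3% + 0.7493 × 6.9% = 9.47%

9.47%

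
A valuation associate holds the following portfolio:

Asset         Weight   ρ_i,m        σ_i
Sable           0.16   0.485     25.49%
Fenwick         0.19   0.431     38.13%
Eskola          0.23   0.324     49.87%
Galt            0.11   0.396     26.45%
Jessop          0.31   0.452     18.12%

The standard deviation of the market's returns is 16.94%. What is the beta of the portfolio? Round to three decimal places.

0.738

β_Sable = 0.485 × 25.49% / 16.94% = 0.7298
β_Fenwick = 0.431 × 38.13% / 16.94% = 0.9701
β_Eskola = 0.324 × 49.87% / 16.94% = 0.9538
β_Galt = 0.396 × 26.45% / 16.94% = 0.6183
β_Jessop = 0.452 × 18.12% / 16.94% = 0.4835
β_P = Σ w_i β_i = 0.16×0.7298 + 0.19×0.9701 + 0.23×0.9538 + 0.11×0.6183 + 0.31×0.4835 = 0.7384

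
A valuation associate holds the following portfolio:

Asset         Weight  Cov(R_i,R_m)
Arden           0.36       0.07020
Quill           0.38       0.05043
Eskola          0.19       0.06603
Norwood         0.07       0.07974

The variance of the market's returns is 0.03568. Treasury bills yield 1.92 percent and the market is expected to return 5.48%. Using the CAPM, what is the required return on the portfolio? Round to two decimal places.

β_Arden = 0.07020 / 0.03568 = 1.9675
β_Quill = 0.05043 / 0.03568 = 1.4134
β_Eskola = 0.06603 / 0.03568 = 1.8506
β_Norwood = 0.07974 / 0.03568 = 2.2349
β_P = Σ w_i β_i = 0.36×1.9675 + 0.38×1.4134 + 0.19×1.8506 + 0.07×2.2349 = 1.7534
MRP = 5.48% − 1.92% = 3.56%
E(R_P) = R_f + β_P × MRP = 1.92% + 1.7534 × 3.56% = 8.16%

8.16%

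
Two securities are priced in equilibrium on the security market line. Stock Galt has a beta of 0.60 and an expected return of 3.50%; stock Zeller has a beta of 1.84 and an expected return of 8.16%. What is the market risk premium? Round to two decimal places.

3.76%

Both satisfy E(R) = R_f + β·MRP, so the slope of the SML is
MRP = (8.16% − 3.50%) / (1.84 − 0.60) = 4.66% / 1.24 = 3.7581%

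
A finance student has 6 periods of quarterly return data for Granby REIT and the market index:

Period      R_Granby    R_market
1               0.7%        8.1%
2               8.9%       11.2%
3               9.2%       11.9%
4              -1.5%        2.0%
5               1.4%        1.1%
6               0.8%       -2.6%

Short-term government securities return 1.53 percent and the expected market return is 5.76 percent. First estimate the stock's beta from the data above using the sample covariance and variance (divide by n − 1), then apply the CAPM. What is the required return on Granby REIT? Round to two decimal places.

Mean R_i = (0.7 + 8.9 + 9.2 − 1.5 + 1.4 + 0.8) / 6 = 3.2500%
Mean R_m = (8.1 + 11.2 + 11.9 + 2.0 + 1.1 − 2.6) / 6 = 5.2833%
Σ(R_i − R̄_i)(R_m − R̄_m) = 108.2650  ⇒  Cov = 108.2650 / 5 = 21.6530
Σ(R_m − R̄_m)² = 177.1483  ⇒  Var(R_m) = 177.1483 / 5 = 35.4297
β = Cov / Var(R_m) = 21.6530 / 35.4297 = 0.6112
MRP = 5.76% − 1.53% = 4.23%
E(R) = R_f + β × MRP = 1.53% + 0.6112 × 4.23% = 4.12%

4.12%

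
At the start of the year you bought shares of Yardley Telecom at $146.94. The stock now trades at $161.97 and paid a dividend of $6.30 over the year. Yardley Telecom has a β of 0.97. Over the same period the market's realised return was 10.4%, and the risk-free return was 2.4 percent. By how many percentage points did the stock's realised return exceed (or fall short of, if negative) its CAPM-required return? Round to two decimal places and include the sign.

+4.36%

Realised HPR = (P1 + D1 − P0) / P0 = (161.97 + 6.30 − 146.94) / 146.94 = 21.33 / 146.94 = 14.5161%
MRP = 10.4% − 2.4% = 8.00%
CAPM required = R_f + β·MRP = 2.4% + 0.97 × 8.0% = 10.1600%
α = realised − required = 14.5161% − 10.1600% = +4.36%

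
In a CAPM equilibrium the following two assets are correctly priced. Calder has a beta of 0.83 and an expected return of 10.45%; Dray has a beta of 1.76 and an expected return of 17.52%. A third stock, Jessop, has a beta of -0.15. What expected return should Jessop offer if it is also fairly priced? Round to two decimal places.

3.00%

MRP (SML slope) = (17.52% − 10.45%) / (1.76 − 0.83) = 7.07% / 0.93 = 7.6022%
R_f (intercept) = 10.45% − 0.83 × 7.6022% = 4.1402%
E(R_Jessop) = R_f + β × MRP = 4.1402% + -0.15 × 7.6022% = 3.00%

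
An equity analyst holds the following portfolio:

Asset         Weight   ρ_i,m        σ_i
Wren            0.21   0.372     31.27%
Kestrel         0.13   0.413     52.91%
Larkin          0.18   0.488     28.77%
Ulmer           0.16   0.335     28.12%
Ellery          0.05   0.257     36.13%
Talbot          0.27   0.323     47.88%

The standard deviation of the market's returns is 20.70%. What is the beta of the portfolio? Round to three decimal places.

0.674

β_Wren = 0.372 × 31.27% / 20.70% = 0.5620
β_Kestrel = 0.413 × 52.91% / 20.70% = 1.0556
β_Larkin = 0.488 × 28.77% / 20.70% = 0.6782
β_Ulmer = 0.335 × 28.12% / 20.70% = 0.4551
β_Ellery = 0.257 × 36.13% / 20.70% = 0.4486
β_Talbot = 0.323 × 47.88% / 20.70% = 0.7471
β_P = Σ w_i β_i = 0.21×0.5620 + 0.13×1.0556 + 0.18×0.6782 + 0.16×0.4551 + 0.05×0.4486 + 0.27×0.7471 = 0.6743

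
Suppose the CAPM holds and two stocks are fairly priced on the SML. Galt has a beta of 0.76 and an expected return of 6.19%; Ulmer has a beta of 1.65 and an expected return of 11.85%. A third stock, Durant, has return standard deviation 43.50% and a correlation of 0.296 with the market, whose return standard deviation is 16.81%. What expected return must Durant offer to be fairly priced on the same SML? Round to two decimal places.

6.23%

MRP = (11.85% − 6.19%) / (1.65 − 0.76) = 6.3596%
R_f = 6.19% − 0.76 × 6.3596% = 1.3567%
β_Durant = ρ·σ_i/σ_m = 0.296 × 43.50 / 16.81 = 0.7660
E(R_Durant) = R_f + β × MRP = 1.3567% + 0.7660 × 6.3596% = 6.23%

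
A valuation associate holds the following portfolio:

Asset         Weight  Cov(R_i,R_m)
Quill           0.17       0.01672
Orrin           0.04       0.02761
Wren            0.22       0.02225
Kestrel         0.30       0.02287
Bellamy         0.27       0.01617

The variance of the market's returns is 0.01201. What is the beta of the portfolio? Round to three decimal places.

1.671

β_Quill = 0.01672 / 0.01201 = 1.3922
β_Orrin = 0.02761 / 0.01201 = 2.2989
β_Wren = 0.02225 / 0.01201 = 1.8526
β_Kestrel = 0.02287 / 0.01201 = 1.9042
β_Bellamy = 0.01617 / 0.01201 = 1.3464
β_P = Σ w_i β_i = 0.17×1.3922 + 0.04×2.2989 + 0.22×1.8526 + 0.30×1.9042 + 0.27×1.3464 = 1.6710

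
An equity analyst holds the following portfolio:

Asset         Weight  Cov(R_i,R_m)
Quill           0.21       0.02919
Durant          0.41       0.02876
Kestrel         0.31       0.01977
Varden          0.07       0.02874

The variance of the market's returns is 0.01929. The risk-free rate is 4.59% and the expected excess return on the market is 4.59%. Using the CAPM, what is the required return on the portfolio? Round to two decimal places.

10.79%

β_Quill = 0.02919 / 0.01929 = 1.5132
β_Durant = 0.02876 / 0.01929 = 1.4909
β_Kestrel = 0.01977 / 0.01929 = 1.0249
β_Varden = 0.02874 / 0.01929 = 1.4899
β_P = Σ w_i β_i = 0.21×1.5132 + 0.41×1.4909 + 0.31×1.0249 + 0.07×1.4899 = 1.3511
E(R_P) = R_f + β_P × MRP = 4.59% + 1.3511 × 4.59% = 10.79%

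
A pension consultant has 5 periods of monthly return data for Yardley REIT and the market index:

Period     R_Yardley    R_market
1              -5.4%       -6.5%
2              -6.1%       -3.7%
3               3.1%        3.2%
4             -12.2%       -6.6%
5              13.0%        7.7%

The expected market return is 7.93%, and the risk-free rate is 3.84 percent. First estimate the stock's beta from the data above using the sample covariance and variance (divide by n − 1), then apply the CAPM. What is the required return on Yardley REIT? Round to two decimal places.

9.88%

Mean R_i = (-5.4 − 6.1 + 3.1 − 12.2 + 13.0) / 5 = -1.5200%
Mean R_m = (-6.5 − 3.7 + 3.2 − 6.6 + 7.7) / 5 = -1.1800%
Σ(R_i − R̄_i)(R_m − R̄_m) = 239.2420  ⇒  Cov = 239.2420 / 4 = 59.8105
Σ(R_m − R̄_m)² = 162.0680  ⇒  Var(R_m) = 162.0680 / 4 = 40.5170
β = Cov / Var(R_m) = 59.8105 / 40.5170 = 1.4762
MRP = 7.93% − 3.84% = 4.09%
E(R) = R_f + β × MRP = 3.84% + 1.4762 × 4.09% = 9.88%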